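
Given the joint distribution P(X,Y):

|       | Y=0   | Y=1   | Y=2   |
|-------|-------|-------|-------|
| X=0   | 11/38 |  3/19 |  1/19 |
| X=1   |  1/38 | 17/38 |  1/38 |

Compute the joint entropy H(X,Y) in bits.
1.9571 bits

H(X,Y) = -Σ_{x,y} P(x,y) log₂ P(x,y). Per-cell terms -P(x,y)·log₂P(x,y):
  X=0: 0.51772, 0.42047, 0.22358
  X=1: 0.13810, 0.51916, 0.13810
Sum of the 6 terms: H(X,Y) = 1.9571 bits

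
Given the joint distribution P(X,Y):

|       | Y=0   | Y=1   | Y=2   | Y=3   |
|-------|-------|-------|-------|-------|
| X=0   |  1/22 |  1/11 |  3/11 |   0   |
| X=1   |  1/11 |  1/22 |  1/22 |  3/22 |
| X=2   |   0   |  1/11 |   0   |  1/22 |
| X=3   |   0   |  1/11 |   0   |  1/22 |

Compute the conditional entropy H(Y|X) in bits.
1.3375 bits

H(Y|X) = H(X,Y) - H(X)

H(X,Y) = -Σ_{x,y} P(x,y) log₂ P(x,y). Per-cell terms -P(x,y)·log₂P(x,y):
  X=0: 0.202701, 0.314494, 0.511219, 0.000000
  X=1: 0.314494, 0.202701, 0.202701, 0.391973
  X=2: 0.000000, 0.314494, 0.000000, 0.202701
  X=3: 0.000000, 0.314494, 0.000000, 0.202701
  (cells with P = 0 contribute 0)
Sum of the 16 terms: H(X,Y) = 3.17467 bits

Marginal of X (row sums):
  P(X=0) = 1/22 + 1/11 + 3/11 + 0 = 9/22
  P(X=1) = 1/11 + 1/22 + 1/22 + 3/22 = 7/22
  P(X=2) = 0 + 1/11 + 0 + 1/22 = 3/22
  P(X=3) = 0 + 1/11 + 0 + 1/22 = 3/22
H(X) = -[(9/22)·log₂(9/22) + (7/22)·log₂(7/22) + (3/22)·log₂(3/22) + (3/22)·log₂(3/22)]
  = 0.527525 + 0.525661 + 0.391973 + 0.391973 = 1.83713 bits

H(Y|X) = H(X,Y) - H(X) = 3.17467 - 1.83713 = 1.3375 bits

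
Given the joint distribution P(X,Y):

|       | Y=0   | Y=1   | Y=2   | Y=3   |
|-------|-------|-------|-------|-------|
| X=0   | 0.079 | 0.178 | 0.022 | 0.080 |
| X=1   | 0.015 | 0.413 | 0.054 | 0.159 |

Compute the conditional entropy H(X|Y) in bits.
0.8670 bits

H(X|Y) = H(X,Y) - H(Y)

H(X,Y) = -Σ_{x,y} P(x,y) log₂ P(x,y). Per-cell terms -P(x,y)·log₂P(x,y):
  X=0: 0.28930, 0.44323, 0.12114, 0.29151
  X=1: 0.09088, 0.52690, 0.22739, 0.42181
Sum of the 8 terms: H(X,Y) = 2.4122 bits

Marginal of Y (column sums):
  P(Y=0) = 0.079 + 0.015 = 0.094
  P(Y=1) = 0.178 + 0.413 = 0.591
  P(Y=2) = 0.022 + 0.054 = 0.076
  P(Y=3) = 0.080 + 0.159 = 0.239
H(Y) = -[0.094·log₂(0.094) + 0.591·log₂(0.591) + 0.076·log₂(0.076) + 0.239·log₂(0.239)]
  = 0.32065 + 0.44843 + 0.28256 + 0.49352 = 1.5452 bits

H(X|Y) = H(X,Y) - H(Y) = 2.4122 - 1.5452 = 0.8670 bits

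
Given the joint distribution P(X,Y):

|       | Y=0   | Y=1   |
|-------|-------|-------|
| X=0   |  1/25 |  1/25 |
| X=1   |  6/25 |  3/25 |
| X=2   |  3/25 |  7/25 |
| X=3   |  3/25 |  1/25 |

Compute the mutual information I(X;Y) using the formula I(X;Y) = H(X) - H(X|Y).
0.1059 bits

I(X;Y) = H(X) - H(X|Y)

Marginal of X (row sums):
  P(X=0) = 1/25 + 1/25 = 2/25
  P(X=1) = 6/25 + 3/25 = 9/25
  P(X=2) = 3/25 + 7/25 = 2/5
  P(X=3) = 3/25 + 1/25 = 4/25
H(X) = -[(2/25)·log₂(2/25) + (9/25)·log₂(9/25) + (2/5)·log₂(2/5) + (4/25)·log₂(4/25)]
  = 0.2915 + 0.5306 + 0.5288 + 0.4230 = 1.7739 bits

Marginal of Y (column sums):
  P(Y=0) = 1/25 + 6/25 + 3/25 + 3/25 = 13/25
  P(Y=1) = 1/25 + 3/25 + 7/25 + 1/25 = 12/25
H(X|Y) = Σ_y P(y)·H(X|Y=y):
  Y=0: P(Y=0) = 13/25, P(X|Y=0) = (1/13, 6/13, 3/13, 3/13) → H(X|Y=0) = 1.7759
  Y=1: P(Y=1) = 12/25, P(X|Y=1) = (1/12, 1/4, 7/12, 1/12) → H(X|Y=1) = 1.5511
H(X|Y) = (13/25)·1.7759 + (12/25)·1.5511 = 1.6680 bits

I(X;Y) = H(X) - H(X|Y) = 1.7739 - 1.6680 = 0.1059 bits

Cross-check via I(X;Y) = H(X) + H(Y) - H(X,Y): computing H(Y) from the column sums and H(X,Y) from the 8 cells in the same way gives H(Y) = 0.9988 bits and H(X,Y) = 2.6668 bits, so
I(X;Y) = 1.7739 + 0.9988 - 2.6668 = 0.1059 bits ✓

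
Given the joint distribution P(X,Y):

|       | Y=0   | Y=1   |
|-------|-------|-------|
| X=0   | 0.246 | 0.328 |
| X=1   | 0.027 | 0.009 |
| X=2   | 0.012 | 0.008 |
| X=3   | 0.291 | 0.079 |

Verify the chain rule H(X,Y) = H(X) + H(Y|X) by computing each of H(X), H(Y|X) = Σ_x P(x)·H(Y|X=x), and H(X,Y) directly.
H(X) = 1.2760 bits, H(Y|X) = 0.8910 bits, H(X,Y) = 2.1669 bits

Marginal of X (row sums):
  P(X=0) = 0.246 + 0.328 = 0.574
  P(X=1) = 0.027 + 0.009 = 0.036
  P(X=2) = 0.012 + 0.008 = 0.020
  P(X=3) = 0.291 + 0.079 = 0.370
H(X) = -[0.574·log₂(0.574) + 0.036·log₂(0.036) + 0.020·log₂(0.020) + 0.370·log₂(0.370)]
  = 0.45970 + 0.17265 + 0.11288 + 0.53073 = 1.2760 bits

H(Y|X) = Σ_x P(x)·H(Y|X=x):
  X=0: P(X=0) = 0.574, P(Y|X=0) = (3/7, 4/7) → H(Y|X=0) = 0.98523
  X=1: P(X=1) = 0.036, P(Y|X=1) = (3/4, 1/4) → H(Y|X=1) = 0.81128
  X=2: P(X=2) = 0.020, P(Y|X=2) = (3/5, 2/5) → H(Y|X=2) = 0.97095
  X=3: P(X=3) = 0.370, P(Y|X=3) = (291/370, 79/370) → H(Y|X=3) = 0.74815
H(Y|X) = 0.574·0.98523 + 0.036·0.81128 + 0.020·0.97095 + 0.370·0.74815 = 0.8910 bits

H(X,Y) = -Σ_{x,y} P(x,y) log₂ P(x,y). Per-cell terms -P(x,y)·log₂P(x,y):
  X=0: 0.49772, 0.52750
  X=1: 0.14069, 0.06116
  X=2: 0.07657, 0.05573
  X=3: 0.51824, 0.28930
Sum of the 8 terms: H(X,Y) = 2.1669 bits

Chain rule check:
  H(X) + H(Y|X) = 1.2760 + 0.8910 = 2.1670 bits
  H(X,Y) = 2.1669 bits
✓ Chain rule verified (Δ = 0.0001 is 4-dp rounding noise: each of the three values was rounded independently).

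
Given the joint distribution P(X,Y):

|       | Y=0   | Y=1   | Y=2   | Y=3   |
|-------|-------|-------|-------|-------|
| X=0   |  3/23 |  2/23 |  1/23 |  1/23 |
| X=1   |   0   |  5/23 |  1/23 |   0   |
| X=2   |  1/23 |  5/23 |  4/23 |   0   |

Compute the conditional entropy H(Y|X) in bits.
1.3220 bits

H(Y|X) = H(X,Y) - H(X)

H(X,Y) = -Σ_{x,y} P(x,y) log₂ P(x,y). Per-cell terms -P(x,y)·log₂P(x,y):
  X=0: 0.38330, 0.30640, 0.19668, 0.19668
  X=1: 0.00000, 0.47862, 0.19668, 0.00000
  X=2: 0.19668, 0.47862, 0.43888, 0.00000
  (cells with P = 0 contribute 0)
Sum of the 12 terms: H(X,Y) = 2.8725 bits

Marginal of X (row sums):
  P(X=0) = 3/23 + 2/23 + 1/23 + 1/23 = 7/23
  P(X=1) = 0 + 5/23 + 1/23 + 0 = 6/23
  P(X=2) = 1/23 + 5/23 + 4/23 + 0 = 10/23
H(X) = -[(7/23)·log₂(7/23) + (6/23)·log₂(6/23) + (10/23)·log₂(10/23)]
  = 0.52232 + 0.50572 + 0.52245 = 1.5505 bits

H(Y|X) = H(X,Y) - H(X) = 2.8725 - 1.5505 = 1.3220 bits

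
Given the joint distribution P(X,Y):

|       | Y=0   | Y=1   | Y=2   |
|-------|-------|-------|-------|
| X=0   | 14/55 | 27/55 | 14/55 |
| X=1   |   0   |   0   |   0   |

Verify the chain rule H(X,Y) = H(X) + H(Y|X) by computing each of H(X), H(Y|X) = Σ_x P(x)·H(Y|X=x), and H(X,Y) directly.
H(X) = 0.0000 bits, H(Y|X) = 1.5089 bits, H(X,Y) = 1.5089 bits

Marginal of X (row sums):
  P(X=0) = 14/55 + 27/55 + 14/55 = 1
  P(X=1) = 0 + 0 + 0 = 0
H(X) = -[1·log₂(1)]   (outcomes with P = 0 contribute 0)
  = 0.0000 bits

H(Y|X) = Σ_x P(x)·H(Y|X=x):
  X=0: P(X=0) = 1, P(Y|X=0) = (14/55, 27/55, 14/55) → H(Y|X=0) = 1.5089
  X=1: P(X=1) = 0 → contributes 0
H(Y|X) = 1·1.5089 = 1.5089 bits

H(X,Y) = -Σ_{x,y} P(x,y) log₂ P(x,y). Per-cell terms -P(x,y)·log₂P(x,y):
  X=0: 0.5025, 0.5039, 0.5025
  X=1: 0.0000, 0.0000, 0.0000
  (cells with P = 0 contribute 0)
Sum of the 6 terms: H(X,Y) = 1.5089 bits

Chain rule check:
  H(X) + H(Y|X) = 0.0000 + 1.5089 = 1.5089 bits
  H(X,Y) = 1.5089 bits
✓ Chain rule verified.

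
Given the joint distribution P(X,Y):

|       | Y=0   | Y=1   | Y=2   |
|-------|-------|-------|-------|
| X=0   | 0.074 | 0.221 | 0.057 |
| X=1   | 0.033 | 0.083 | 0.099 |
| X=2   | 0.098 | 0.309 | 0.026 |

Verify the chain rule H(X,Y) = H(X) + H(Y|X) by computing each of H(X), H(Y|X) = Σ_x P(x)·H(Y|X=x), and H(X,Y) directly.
H(X) = 1.5299 bits, H(Y|X) = 1.2446 bits, H(X,Y) = 2.7744 bits

Marginal of X (row sums):
  P(X=0) = 0.074 + 0.221 + 0.057 = 0.352
  P(X=1) = 0.033 + 0.083 + 0.099 = 0.215
  P(X=2) = 0.098 + 0.309 + 0.026 = 0.433
H(X) = -[0.352·log₂(0.352) + 0.215·log₂(0.215) + 0.433·log₂(0.433)]
  = 0.5302 + 0.4768 + 0.5229 = 1.5299 bits

H(Y|X) = Σ_x P(x)·H(Y|X=x):
  X=0: P(X=0) = 0.352, P(Y|X=0) = (37/176, 221/352, 57/352) → H(Y|X=0) = 1.3199
  X=1: P(X=1) = 0.215, P(Y|X=1) = (33/215, 83/215, 99/215) → H(Y|X=1) = 1.4603
  X=2: P(X=2) = 0.433, P(Y|X=2) = (98/433, 309/433, 26/433) → H(Y|X=2) = 1.0762
H(Y|X) = 0.352·1.3199 + 0.215·1.4603 + 0.433·1.0762 = 1.2446 bits

H(X,Y) = -Σ_{x,y} P(x,y) log₂ P(x,y). Per-cell terms -P(x,y)·log₂P(x,y):
  X=0: 0.2780, 0.4813, 0.2356
  X=1: 0.1624, 0.2980, 0.3303
  X=2: 0.3284, 0.5235, 0.1369
Sum of the 9 terms: H(X,Y) = 2.7744 bits

Chain rule check:
  H(X) + H(Y|X) = 1.5299 + 1.2446 = 2.7745 bits
  H(X,Y) = 2.7744 bits
✓ Chain rule verified (Δ = 0.0001 is 4-dp rounding noise: each of the three values was rounded independently).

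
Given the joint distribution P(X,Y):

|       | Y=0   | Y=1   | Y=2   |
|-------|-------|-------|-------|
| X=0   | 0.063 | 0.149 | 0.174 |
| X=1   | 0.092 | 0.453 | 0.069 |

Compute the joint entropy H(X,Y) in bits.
2.1998 bits

H(X,Y) = -Σ_{x,y} P(x,y) log₂ P(x,y). Per-cell terms -P(x,y)·log₂P(x,y):
  X=0: 0.25128, 0.40925, 0.43897
  X=1: 0.31668, 0.51751, 0.26615
Sum of the 6 terms: H(X,Y) = 2.1998 bits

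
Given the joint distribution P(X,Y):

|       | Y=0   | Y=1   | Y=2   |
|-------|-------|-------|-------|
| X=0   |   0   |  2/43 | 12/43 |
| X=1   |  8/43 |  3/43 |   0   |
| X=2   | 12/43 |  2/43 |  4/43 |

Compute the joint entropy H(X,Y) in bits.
2.4776 bits

H(X,Y) = -Σ_{x,y} P(x,y) log₂ P(x,y). Per-cell terms -P(x,y)·log₂P(x,y):
  X=0: 0.00000, 0.20587, 0.51385
  X=1: 0.45140, 0.26800, 0.00000
  X=2: 0.51385, 0.20587, 0.31872
  (cells with P = 0 contribute 0)
Sum of the 9 terms: H(X,Y) = 2.4776 bits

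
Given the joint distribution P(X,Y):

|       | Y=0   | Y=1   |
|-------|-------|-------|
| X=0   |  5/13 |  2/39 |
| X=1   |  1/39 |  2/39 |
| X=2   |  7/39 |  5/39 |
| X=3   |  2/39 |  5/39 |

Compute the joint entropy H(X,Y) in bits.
2.5297 bits

H(X,Y) = -Σ_{x,y} P(x,y) log₂ P(x,y). Per-cell terms -P(x,y)·log₂P(x,y):
  X=0: 0.5302, 0.2198
  X=1: 0.1355, 0.2198
  X=2: 0.4448, 0.3799
  X=3: 0.2198, 0.3799
Sum of the 8 terms: H(X,Y) = 2.5297 bits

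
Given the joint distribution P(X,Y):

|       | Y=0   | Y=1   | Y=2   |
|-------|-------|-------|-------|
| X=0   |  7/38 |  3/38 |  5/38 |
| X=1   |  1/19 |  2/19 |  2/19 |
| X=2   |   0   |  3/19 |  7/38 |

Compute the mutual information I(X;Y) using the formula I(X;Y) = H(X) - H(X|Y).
0.2115 bits

I(X;Y) = H(X) - H(X|Y)

Marginal of X (row sums):
  P(X=0) = 7/38 + 3/38 + 5/38 = 15/38
  P(X=1) = 1/19 + 2/19 + 2/19 = 5/19
  P(X=2) = 0 + 3/19 + 7/38 = 13/38
H(X) = -[(15/38)·log₂(15/38) + (5/19)·log₂(5/19) + (13/38)·log₂(13/38)]
  = 0.52935668 + 0.50684195 + 0.52940372 = 1.56560235 bits

Marginal of Y (column sums):
  P(Y=0) = 7/38 + 1/19 + 0 = 9/38
  P(Y=1) = 3/38 + 2/19 + 3/19 = 13/38
  P(Y=2) = 5/38 + 2/19 + 7/38 = 8/19
H(X|Y) = Σ_y P(y)·H(X|Y=y):
  Y=0: P(Y=0) = 9/38, P(X|Y=0) = (7/9, 2/9, 0) → H(X|Y=0) = 0.76420451
  Y=1: P(Y=1) = 13/38, P(X|Y=1) = (3/13, 4/13, 6/13) → H(X|Y=1) = 1.52623491
  Y=2: P(Y=2) = 8/19, P(X|Y=2) = (5/16, 1/4, 7/16) → H(X|Y=2) = 1.54617969
H(X|Y) = (9/38)·0.76420451 + (13/38)·1.52623491 + (8/19)·1.54617969 = 1.35415183 bits

I(X;Y) = H(X) - H(X|Y) = 1.56560235 - 1.35415183 = 0.2115 bits

Cross-check via I(X;Y) = H(X) + H(Y) - H(X,Y): computing H(Y) from the column sums and H(X,Y) from the 9 cells in the same way gives H(Y) = 1.54700537 bits and H(X,Y) = 2.90115720 bits, so
I(X;Y) = 1.56560235 + 1.54700537 - 2.90115720 = 0.2115 bits ✓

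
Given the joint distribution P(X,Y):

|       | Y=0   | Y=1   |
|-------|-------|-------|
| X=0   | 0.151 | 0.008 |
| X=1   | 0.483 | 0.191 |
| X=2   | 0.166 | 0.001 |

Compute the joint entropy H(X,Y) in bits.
1.8709 bits

H(X,Y) = -Σ_{x,y} P(x,y) log₂ P(x,y). Per-cell terms -P(x,y)·log₂P(x,y):
  X=0: 0.4118, 0.0557
  X=1: 0.5071, 0.4562
  X=2: 0.4301, 0.0100
Sum of the 6 terms: H(X,Y) = 1.8709 bits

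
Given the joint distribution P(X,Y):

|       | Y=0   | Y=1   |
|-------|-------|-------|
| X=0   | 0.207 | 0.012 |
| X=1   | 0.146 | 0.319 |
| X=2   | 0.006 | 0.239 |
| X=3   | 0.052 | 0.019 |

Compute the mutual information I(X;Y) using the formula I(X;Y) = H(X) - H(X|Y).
0.3923 bits

I(X;Y) = H(X) - H(X|Y)

Marginal of X (row sums):
  P(X=0) = 0.207 + 0.012 = 0.219
  P(X=1) = 0.146 + 0.319 = 0.465
  P(X=2) = 0.006 + 0.239 = 0.245
  P(X=3) = 0.052 + 0.019 = 0.071
H(X) = -[0.219·log₂(0.219) + 0.465·log₂(0.465) + 0.245·log₂(0.245) + 0.071·log₂(0.071)]
  = 0.47983 + 0.51368 + 0.49714 + 0.27094 = 1.7616 bits

Marginal of Y (column sums):
  P(Y=0) = 0.207 + 0.146 + 0.006 + 0.052 = 0.411
  P(Y=1) = 0.012 + 0.319 + 0.239 + 0.019 = 0.589
H(X|Y) = Σ_y P(y)·H(X|Y=y):
  Y=0: P(Y=0) = 0.411, P(X|Y=0) = (69/137, 146/411, 2/137, 52/411) → H(X|Y=0) = 1.49516
  Y=1: P(Y=1) = 0.589, P(X|Y=1) = (12/589, 319/589, 239/589, 1/31) → H(X|Y=1) = 1.28142
H(X|Y) = 0.411·1.49516 + 0.589·1.28142 = 1.3693 bits

I(X;Y) = H(X) - H(X|Y) = 1.7616 - 1.3693 = 0.3923 bits

Cross-check via I(X;Y) = H(X) + H(Y) - H(X,Y): computing H(Y) from the column sums and H(X,Y) from the 8 cells in the same way gives H(Y) = 0.9770 bits and H(X,Y) = 2.3463 bits, so
I(X;Y) = 1.7616 + 0.9770 - 2.3463 = 0.3923 bits ✓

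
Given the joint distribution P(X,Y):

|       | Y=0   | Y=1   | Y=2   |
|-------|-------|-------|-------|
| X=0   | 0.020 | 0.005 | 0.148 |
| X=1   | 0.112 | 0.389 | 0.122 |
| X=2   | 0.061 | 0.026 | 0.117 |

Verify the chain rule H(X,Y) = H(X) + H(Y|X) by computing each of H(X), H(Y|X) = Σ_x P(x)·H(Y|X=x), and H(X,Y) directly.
H(X) = 1.3311 bits, H(Y|X) = 1.2271 bits, H(X,Y) = 2.5581 bits

Marginal of X (row sums):
  P(X=0) = 0.020 + 0.005 + 0.148 = 0.173
  P(X=1) = 0.112 + 0.389 + 0.122 = 0.623
  P(X=2) = 0.061 + 0.026 + 0.117 = 0.204
H(X) = -[0.173·log₂(0.173) + 0.623·log₂(0.623) + 0.204·log₂(0.204)]
  = 0.43789 + 0.42532 + 0.46785 = 1.3311 bits

H(Y|X) = Σ_x P(x)·H(Y|X=x):
  X=0: P(X=0) = 0.173, P(Y|X=0) = (20/173, 5/173, 148/173) → H(Y|X=0) = 0.70025
  X=1: P(X=1) = 0.623, P(Y|X=1) = (16/89, 389/623, 122/623) → H(Y|X=1) = 1.32998
  X=2: P(X=2) = 0.204, P(Y|X=2) = (61/204, 13/102, 39/68) → H(Y|X=2) = 1.35959
H(Y|X) = 0.173·0.70025 + 0.623·1.32998 + 0.204·1.35959 = 1.2271 bits

H(X,Y) = -Σ_{x,y} P(x,y) log₂ P(x,y). Per-cell terms -P(x,y)·log₂P(x,y):
  X=0: 0.11288, 0.03822, 0.40794
  X=1: 0.35374, 0.52988, 0.37028
  X=2: 0.24614, 0.13690, 0.36216
Sum of the 9 terms: H(X,Y) = 2.5581 bits

Chain rule check:
  H(X) + H(Y|X) = 1.3311 + 1.2271 = 2.5582 bits
  H(X,Y) = 2.5581 bits
✓ Chain rule verified (Δ = 0.0001 is 4-dp rounding noise: each of the three values was rounded independently).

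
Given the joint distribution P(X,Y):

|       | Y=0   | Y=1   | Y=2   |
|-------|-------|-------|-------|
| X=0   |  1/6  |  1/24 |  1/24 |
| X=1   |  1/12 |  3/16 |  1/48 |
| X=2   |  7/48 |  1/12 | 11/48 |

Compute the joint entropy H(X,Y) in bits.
2.8717 bits

H(X,Y) = -Σ_{x,y} P(x,y) log₂ P(x,y). Per-cell terms -P(x,y)·log₂P(x,y):
  X=0: 0.430827, 0.191040, 0.191040
  X=1: 0.298747, 0.452820, 0.116353
  X=2: 0.405068, 0.298747, 0.487101
Sum of the 9 terms: H(X,Y) = 2.8717 bits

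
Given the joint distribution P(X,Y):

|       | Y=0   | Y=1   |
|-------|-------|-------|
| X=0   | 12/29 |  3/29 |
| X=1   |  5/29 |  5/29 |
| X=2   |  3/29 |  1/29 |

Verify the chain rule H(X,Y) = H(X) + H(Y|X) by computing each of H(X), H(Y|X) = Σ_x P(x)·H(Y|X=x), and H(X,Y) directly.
H(X) = 1.4158 bits, H(Y|X) = 0.8301 bits, H(X,Y) = 2.2460 bits

Marginal of X (row sums):
  P(X=0) = 12/29 + 3/29 = 15/29
  P(X=1) = 5/29 + 5/29 = 10/29
  P(X=2) = 3/29 + 1/29 = 4/29
H(X) = -[(15/29)·log₂(15/29) + (10/29)·log₂(10/29) + (4/29)·log₂(4/29)]
  = 0.49194 + 0.52967 + 0.39420 = 1.4158 bits

H(Y|X) = Σ_x P(x)·H(Y|X=x):
  X=0: P(X=0) = 15/29, P(Y|X=0) = (4/5, 1/5) → H(Y|X=0) = 0.72193
  X=1: P(X=1) = 10/29, P(Y|X=1) = (1/2, 1/2) → H(Y|X=1) = 1.00000
  X=2: P(X=2) = 4/29, P(Y|X=2) = (3/4, 1/4) → H(Y|X=2) = 0.81128
H(Y|X) = (15/29)·0.72193 + (10/29)·1.00000 + (4/29)·0.81128 = 0.8301 bits

H(X,Y) = -Σ_{x,y} P(x,y) log₂ P(x,y). Per-cell terms -P(x,y)·log₂P(x,y):
  X=0: 0.52677, 0.33859
  X=1: 0.43725, 0.43725
  X=2: 0.33859, 0.16752
Sum of the 6 terms: H(X,Y) = 2.2460 bits

Chain rule check:
  H(X) + H(Y|X) = 1.4158 + 0.8301 = 2.2459 bits
  H(X,Y) = 2.2460 bits
✓ Chain rule verified (Δ = 0.0001 is 4-dp rounding noise: each of the three values was rounded independently).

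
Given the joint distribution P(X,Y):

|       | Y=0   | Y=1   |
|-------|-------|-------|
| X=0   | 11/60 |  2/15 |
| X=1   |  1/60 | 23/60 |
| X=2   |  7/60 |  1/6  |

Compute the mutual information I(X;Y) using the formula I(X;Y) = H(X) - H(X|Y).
0.2129 bits

I(X;Y) = H(X) - H(X|Y)

Marginal of X (row sums):
  P(X=0) = 11/60 + 2/15 = 19/60
  P(X=1) = 1/60 + 23/60 = 2/5
  P(X=2) = 7/60 + 1/6 = 17/60
H(X) = -[(19/60)·log₂(19/60) + (2/5)·log₂(2/5) + (17/60)·log₂(17/60)]
  = 0.52534 + 0.52877 + 0.51550 = 1.5696 bits

Marginal of Y (column sums):
  P(Y=0) = 11/60 + 1/60 + 7/60 = 19/60
  P(Y=1) = 2/15 + 23/60 + 1/6 = 41/60
H(X|Y) = Σ_y P(y)·H(X|Y=y):
  Y=0: P(Y=0) = 19/60, P(X|Y=0) = (11/19, 1/19, 7/19) → H(X|Y=0) = 1.21081
  Y=1: P(Y=1) = 41/60, P(X|Y=1) = (8/41, 23/41, 10/41) → H(X|Y=1) = 1.42435
H(X|Y) = (19/60)·1.21081 + (41/60)·1.42435 = 1.3567 bits

I(X;Y) = H(X) - H(X|Y) = 1.5696 - 1.3567 = 0.2129 bits

Cross-check via I(X;Y) = H(X) + H(Y) - H(X,Y): computing H(Y) from the column sums and H(X,Y) from the 6 cells in the same way gives H(Y) = 0.9007 bits and H(X,Y) = 2.2574 bits, so
I(X;Y) = 1.5696 + 0.9007 - 2.2574 = 0.2129 bits ✓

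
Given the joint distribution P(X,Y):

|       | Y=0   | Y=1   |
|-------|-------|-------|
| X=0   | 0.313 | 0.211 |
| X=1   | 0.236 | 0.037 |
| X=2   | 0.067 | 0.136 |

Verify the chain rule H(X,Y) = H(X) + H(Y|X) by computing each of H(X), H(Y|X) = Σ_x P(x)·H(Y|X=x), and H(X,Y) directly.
H(X) = 1.4669 bits, H(Y|X) = 0.8516 bits, H(X,Y) = 2.3185 bits

Marginal of X (row sums):
  P(X=0) = 0.313 + 0.211 = 0.524
  P(X=1) = 0.236 + 0.037 = 0.273
  P(X=2) = 0.067 + 0.136 = 0.203
H(X) = -[0.524·log₂(0.524) + 0.273·log₂(0.273) + 0.203·log₂(0.203)]
  = 0.4886 + 0.5113 + 0.4670 = 1.4669 bits

H(Y|X) = Σ_x P(x)·H(Y|X=x):
  X=0: P(X=0) = 0.524, P(Y|X=0) = (313/524, 211/524) → H(Y|X=0) = 0.9725
  X=1: P(X=1) = 0.273, P(Y|X=1) = (236/273, 37/273) → H(Y|X=1) = 0.5724
  X=2: P(X=2) = 0.203, P(Y|X=2) = (67/203, 136/203) → H(Y|X=2) = 0.9150
H(Y|X) = 0.524·0.9725 + 0.273·0.5724 + 0.203·0.9150 = 0.8516 bits

H(X,Y) = -Σ_{x,y} P(x,y) log₂ P(x,y). Per-cell terms -P(x,y)·log₂P(x,y):
  X=0: 0.5245, 0.4736
  X=1: 0.4916, 0.1760
  X=2: 0.2613, 0.3915
Sum of the 6 terms: H(X,Y) = 2.3185 bits

Chain rule check:
  H(X) + H(Y|X) = 1.4669 + 0.8516 = 2.3185 bits
  H(X,Y) = 2.3185 bits
✓ Chain rule verified.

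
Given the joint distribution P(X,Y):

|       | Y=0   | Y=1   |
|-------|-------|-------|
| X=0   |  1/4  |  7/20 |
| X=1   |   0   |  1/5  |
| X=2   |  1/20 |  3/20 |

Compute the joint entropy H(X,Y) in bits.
2.1211 bits

H(X,Y) = -Σ_{x,y} P(x,y) log₂ P(x,y). Per-cell terms -P(x,y)·log₂P(x,y):
  X=0: 0.5000, 0.5301
  X=1: 0.0000, 0.4644
  X=2: 0.2161, 0.4105
  (cells with P = 0 contribute 0)
Sum of the 6 terms: H(X,Y) = 2.1211 bits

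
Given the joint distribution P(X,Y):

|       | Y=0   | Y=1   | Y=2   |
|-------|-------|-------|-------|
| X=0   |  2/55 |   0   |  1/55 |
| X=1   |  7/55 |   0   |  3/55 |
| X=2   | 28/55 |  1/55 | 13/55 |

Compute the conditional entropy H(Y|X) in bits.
1.0061 bits

H(Y|X) = H(X,Y) - H(X)

H(X,Y) = -Σ_{x,y} P(x,y) log₂ P(x,y). Per-cell terms -P(x,y)·log₂P(x,y):
  X=0: 0.1738676, 0.0000000, 0.1051156
  X=1: 0.3785097, 0.0000000, 0.2288944
  X=2: 0.4958570, 0.1051156, 0.4918538
  (cells with P = 0 contribute 0)
Sum of the 9 terms: H(X,Y) = 1.979214 bits

Marginal of X (row sums):
  P(X=0) = 2/55 + 0 + 1/55 = 3/55
  P(X=1) = 7/55 + 0 + 3/55 = 2/11
  P(X=2) = 28/55 + 1/55 + 13/55 = 42/55
H(X) = -[(3/55)·log₂(3/55) + (2/11)·log₂(2/11) + (42/55)·log₂(42/55)]
  = 0.2288944 + 0.4471694 + 0.2970868 = 0.973151 bits

H(Y|X) = H(X,Y) - H(X) = 1.979214 - 0.973151 = 1.0061 bits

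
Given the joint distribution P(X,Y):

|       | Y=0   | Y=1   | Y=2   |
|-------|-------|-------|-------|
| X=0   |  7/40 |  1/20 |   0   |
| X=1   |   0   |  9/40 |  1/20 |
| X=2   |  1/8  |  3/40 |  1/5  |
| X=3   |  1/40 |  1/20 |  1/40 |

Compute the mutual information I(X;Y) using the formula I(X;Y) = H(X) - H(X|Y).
0.4670 bits

I(X;Y) = H(X) - H(X|Y)

Marginal of X (row sums):
  P(X=0) = 7/40 + 1/20 + 0 = 9/40
  P(X=1) = 0 + 9/40 + 1/20 = 11/40
  P(X=2) = 1/8 + 3/40 + 1/5 = 2/5
  P(X=3) = 1/40 + 1/20 + 1/40 = 1/10
H(X) = -[(9/40)·log₂(9/40) + (11/40)·log₂(11/40) + (2/5)·log₂(2/5) + (1/10)·log₂(1/10)]
  = 0.484201 + 0.512187 + 0.528771 + 0.332193 = 1.85735 bits

Marginal of Y (column sums):
  P(Y=0) = 7/40 + 0 + 1/8 + 1/40 = 13/40
  P(Y=1) = 1/20 + 9/40 + 3/40 + 1/20 = 2/5
  P(Y=2) = 0 + 1/20 + 1/5 + 1/40 = 11/40
H(X|Y) = Σ_y P(y)·H(X|Y=y):
  Y=0: P(Y=0) = 13/40, P(X|Y=0) = (7/13, 0, 5/13, 1/13) → H(X|Y=0) = 1.295738
  Y=1: P(Y=1) = 2/5, P(X|Y=1) = (1/8, 9/16, 3/16, 1/8) → H(X|Y=1) = 1.669737
  Y=2: P(Y=2) = 11/40, P(X|Y=2) = (0, 2/11, 8/11, 1/11) → H(X|Y=2) = 1.095795
H(X|Y) = (13/40)·1.295738 + (2/5)·1.669737 + (11/40)·1.095795 = 1.39035 bits

I(X;Y) = H(X) - H(X|Y) = 1.85735 - 1.39035 = 0.4670 bits

Cross-check via I(X;Y) = H(X) + H(Y) - H(X,Y): computing H(Y) from the column sums and H(X,Y) from the 12 cells in the same way gives H(Y) = 1.56794 bits and H(X,Y) = 2.95829 bits, so
I(X;Y) = 1.85735 + 1.56794 - 2.95829 = 0.4670 bits ✓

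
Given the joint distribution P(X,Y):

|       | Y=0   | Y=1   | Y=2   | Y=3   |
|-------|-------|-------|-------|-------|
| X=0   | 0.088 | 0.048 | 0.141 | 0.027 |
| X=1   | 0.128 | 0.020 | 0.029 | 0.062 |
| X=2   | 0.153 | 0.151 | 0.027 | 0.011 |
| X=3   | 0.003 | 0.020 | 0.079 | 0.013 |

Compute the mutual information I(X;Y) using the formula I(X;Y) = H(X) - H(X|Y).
0.3016 bits

I(X;Y) = H(X) - H(X|Y)

Marginal of X (row sums):
  P(X=0) = 0.088 + 0.048 + 0.141 + 0.027 = 0.304
  P(X=1) = 0.128 + 0.020 + 0.029 + 0.062 = 0.239
  P(X=2) = 0.153 + 0.151 + 0.027 + 0.011 = 0.342
  P(X=3) = 0.003 + 0.020 + 0.079 + 0.013 = 0.115
H(X) = -[0.304·log₂(0.304) + 0.239·log₂(0.239) + 0.342·log₂(0.342) + 0.115·log₂(0.115)]
  = 0.52223 + 0.49352 + 0.52939 + 0.35883 = 1.90397 bits

Marginal of Y (column sums):
  P(Y=0) = 0.088 + 0.128 + 0.153 + 0.003 = 0.372
  P(Y=1) = 0.048 + 0.020 + 0.151 + 0.020 = 0.239
  P(Y=2) = 0.141 + 0.029 + 0.027 + 0.079 = 0.276
  P(Y=3) = 0.027 + 0.062 + 0.011 + 0.013 = 0.113
H(X|Y) = Σ_y P(y)·H(X|Y=y):
  Y=0: P(Y=0) = 0.372, P(X|Y=0) = (22/93, 32/93, 51/124, 1/124) → H(X|Y=0) = 1.60484
  Y=1: P(Y=1) = 0.239, P(X|Y=1) = (48/239, 20/239, 151/239, 20/239) → H(X|Y=1) = 1.48265
  Y=2: P(Y=2) = 0.276, P(X|Y=2) = (47/92, 29/276, 9/92, 79/276) → H(X|Y=2) = 1.68121
  Y=3: P(Y=3) = 0.113, P(X|Y=3) = (27/113, 62/113, 11/113, 13/113) → H(X|Y=3) = 1.65468
H(X|Y) = 0.372·1.60484 + 0.239·1.48265 + 0.276·1.68121 + 0.113·1.65468 = 1.60235 bits

I(X;Y) = H(X) - H(X|Y) = 1.90397 - 1.60235 = 0.3016 bits

Cross-check via I(X;Y) = H(X) + H(Y) - H(X,Y): computing H(Y) from the column sums and H(X,Y) from the 16 cells in the same way gives H(Y) = 1.89228 bits and H(X,Y) = 3.49462 bits, so
I(X;Y) = 1.90397 + 1.89228 - 3.49462 = 0.3016 bits ✓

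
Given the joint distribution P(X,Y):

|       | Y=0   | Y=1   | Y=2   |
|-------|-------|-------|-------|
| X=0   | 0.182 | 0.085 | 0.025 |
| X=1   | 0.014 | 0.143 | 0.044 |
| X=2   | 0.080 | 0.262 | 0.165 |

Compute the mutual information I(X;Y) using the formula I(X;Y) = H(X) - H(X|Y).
0.1927 bits

I(X;Y) = H(X) - H(X|Y)

Marginal of X (row sums):
  P(X=0) = 0.182 + 0.085 + 0.025 = 0.292
  P(X=1) = 0.014 + 0.143 + 0.044 = 0.201
  P(X=2) = 0.080 + 0.262 + 0.165 = 0.507
H(X) = -[0.292·log₂(0.292) + 0.201·log₂(0.201) + 0.507·log₂(0.507)]
  = 0.518580 + 0.465261 + 0.496831 = 1.480672 bits

Marginal of Y (column sums):
  P(Y=0) = 0.182 + 0.014 + 0.080 = 0.276
  P(Y=1) = 0.085 + 0.143 + 0.262 = 0.490
  P(Y=2) = 0.025 + 0.044 + 0.165 = 0.234
H(X|Y) = Σ_y P(y)·H(X|Y=y):
  Y=0: P(Y=0) = 0.276, P(X|Y=0) = (91/138, 7/138, 20/69) → H(X|Y=0) = 1.132163
  Y=1: P(Y=1) = 0.490, P(X|Y=1) = (17/98, 143/490, 131/245) → H(X|Y=1) = 1.439869
  Y=2: P(Y=2) = 0.234, P(X|Y=2) = (25/234, 22/117, 55/78) → H(X|Y=2) = 1.153465
H(X|Y) = 0.276·1.132163 + 0.490·1.439869 + 0.234·1.153465 = 1.287924 bits

I(X;Y) = H(X) - H(X|Y) = 1.480672 - 1.287924 = 0.1927 bits

Cross-check via I(X;Y) = H(X) + H(Y) - H(X,Y): computing H(Y) from the column sums and H(X,Y) from the 9 cells in the same way gives H(Y) = 1.507214 bits and H(X,Y) = 2.795137 bits, so
I(X;Y) = 1.480672 + 1.507214 - 2.795137 = 0.1927 bits ✓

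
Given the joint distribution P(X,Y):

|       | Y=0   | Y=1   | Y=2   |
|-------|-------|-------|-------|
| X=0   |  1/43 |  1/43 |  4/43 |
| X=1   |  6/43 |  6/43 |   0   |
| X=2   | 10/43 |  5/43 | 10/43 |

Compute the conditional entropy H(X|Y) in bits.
1.1335 bits

H(X|Y) = H(X,Y) - H(Y)

H(X,Y) = -Σ_{x,y} P(x,y) log₂ P(x,y). Per-cell terms -P(x,y)·log₂P(x,y):
  X=0: 0.126192, 0.126192, 0.318722
  X=1: 0.396461, 0.396461, 0.000000
  X=2: 0.489381, 0.360969, 0.489381
  (cells with P = 0 contribute 0)
Sum of the 9 terms: H(X,Y) = 2.70376 bits

Marginal of Y (column sums):
  P(Y=0) = 1/43 + 6/43 + 10/43 = 17/43
  P(Y=1) = 1/43 + 6/43 + 5/43 = 12/43
  P(Y=2) = 4/43 + 0 + 10/43 = 14/43
H(Y) = -[(17/43)·log₂(17/43) + (12/43)·log₂(12/43) + (14/43)·log₂(14/43)]
  = 0.529294 + 0.513852 + 0.527087 = 1.57023 bits

H(X|Y) = H(X,Y) - H(Y) = 2.70376 - 1.57023 = 1.1335 bits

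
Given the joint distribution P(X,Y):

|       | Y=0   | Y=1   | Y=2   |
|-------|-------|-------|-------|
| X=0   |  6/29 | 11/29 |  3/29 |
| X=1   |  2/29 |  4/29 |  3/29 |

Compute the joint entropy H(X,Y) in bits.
2.3382 bits

H(X,Y) = -Σ_{x,y} P(x,y) log₂ P(x,y). Per-cell terms -P(x,y)·log₂P(x,y):
  X=0: 0.47028, 0.53048, 0.33859
  X=1: 0.26607, 0.39420, 0.33859
Sum of the 6 terms: H(X,Y) = 2.3382 bits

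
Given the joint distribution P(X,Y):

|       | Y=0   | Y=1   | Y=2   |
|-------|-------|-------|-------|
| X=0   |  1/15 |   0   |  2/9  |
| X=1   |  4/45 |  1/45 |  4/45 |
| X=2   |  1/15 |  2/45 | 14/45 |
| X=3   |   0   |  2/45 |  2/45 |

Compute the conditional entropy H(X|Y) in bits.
1.6445 bits

H(X|Y) = H(X,Y) - H(Y)

H(X,Y) = -Σ_{x,y} P(x,y) log₂ P(x,y). Per-cell terms -P(x,y)·log₂P(x,y):
  X=0: 0.2605, 0.0000, 0.4822
  X=1: 0.3104, 0.1220, 0.3104
  X=2: 0.2605, 0.1996, 0.5241
  X=3: 0.0000, 0.1996, 0.1996
  (cells with P = 0 contribute 0)
Sum of the 12 terms: H(X,Y) = 2.8689 bits

Marginal of Y (column sums):
  P(Y=0) = 1/15 + 4/45 + 1/15 + 0 = 2/9
  P(Y=1) = 0 + 1/45 + 2/45 + 2/45 = 1/9
  P(Y=2) = 2/9 + 4/45 + 14/45 + 2/45 = 2/3
H(Y) = -[(2/9)·log₂(2/9) + (1/9)·log₂(1/9) + (2/3)·log₂(2/3)]
  = 0.4822 + 0.3522 + 0.3900 = 1.2244 bits

H(X|Y) = H(X,Y) - H(Y) = 2.8689 - 1.2244 = 1.6445 bits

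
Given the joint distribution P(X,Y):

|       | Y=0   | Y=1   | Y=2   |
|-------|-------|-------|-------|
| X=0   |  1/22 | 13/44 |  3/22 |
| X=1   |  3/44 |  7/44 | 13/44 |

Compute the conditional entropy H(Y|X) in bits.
1.3217 bits

H(Y|X) = H(X,Y) - H(X)

H(X,Y) = -Σ_{x,y} P(x,y) log₂ P(x,y). Per-cell terms -P(x,y)·log₂P(x,y):
  X=0: 0.2027, 0.5197, 0.3920
  X=1: 0.2642, 0.4219, 0.5197
Sum of the 6 terms: H(X,Y) = 2.3202 bits

Marginal of X (row sums):
  P(X=0) = 1/22 + 13/44 + 3/22 = 21/44
  P(X=1) = 3/44 + 7/44 + 13/44 = 23/44
H(X) = -[(21/44)·log₂(21/44) + (23/44)·log₂(23/44)]
  = 0.5093 + 0.4892 = 0.9985 bits

H(Y|X) = H(X,Y) - H(X) = 2.3202 - 0.9985 = 1.3217 bits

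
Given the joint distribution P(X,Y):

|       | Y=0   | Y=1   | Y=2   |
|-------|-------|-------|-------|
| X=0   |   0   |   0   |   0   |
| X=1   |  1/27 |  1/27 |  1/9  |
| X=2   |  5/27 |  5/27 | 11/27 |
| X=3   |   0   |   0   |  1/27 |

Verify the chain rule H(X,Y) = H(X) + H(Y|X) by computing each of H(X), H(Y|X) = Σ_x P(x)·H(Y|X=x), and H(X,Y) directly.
H(X) = 0.9087 bits, H(Y|X) = 1.4008 bits, H(X,Y) = 2.3094 bits

Marginal of X (row sums):
  P(X=0) = 0 + 0 + 0 = 0
  P(X=1) = 1/27 + 1/27 + 1/9 = 5/27
  P(X=2) = 5/27 + 5/27 + 11/27 = 7/9
  P(X=3) = 0 + 0 + 1/27 = 1/27
H(X) = -[(5/27)·log₂(5/27) + (7/9)·log₂(7/9) + (1/27)·log₂(1/27)]   (outcomes with P = 0 contribute 0)
  = 0.45055 + 0.28200 + 0.17611 = 0.9087 bits

H(Y|X) = Σ_x P(x)·H(Y|X=x):
  X=0: P(X=0) = 0 → contributes 0
  X=1: P(X=1) = 5/27, P(Y|X=1) = (1/5, 1/5, 3/5) → H(Y|X=1) = 1.37095
  X=2: P(X=2) = 7/9, P(Y|X=2) = (5/21, 5/21, 11/21) → H(Y|X=2) = 1.47455
  X=3: P(X=3) = 1/27, P(Y|X=3) = (0, 0, 1) → H(Y|X=3) = 0.00000
H(Y|X) = (5/27)·1.37095 + (7/9)·1.47455 + (1/27)·0.00000 = 1.4008 bits

H(X,Y) = -Σ_{x,y} P(x,y) log₂ P(x,y). Per-cell terms -P(x,y)·log₂P(x,y):
  X=0: 0.00000, 0.00000, 0.00000
  X=1: 0.17611, 0.17611, 0.35221
  X=2: 0.45055, 0.45055, 0.52778
  X=3: 0.00000, 0.00000, 0.17611
  (cells with P = 0 contribute 0)
Sum of the 12 terms: H(X,Y) = 2.3094 bits

Chain rule check:
  H(X) + H(Y|X) = 0.9087 + 1.4008 = 2.3095 bits
  H(X,Y) = 2.3094 bits
✓ Chain rule verified (Δ = 0.0001 is 4-dp rounding noise: each of the three values was rounded independently).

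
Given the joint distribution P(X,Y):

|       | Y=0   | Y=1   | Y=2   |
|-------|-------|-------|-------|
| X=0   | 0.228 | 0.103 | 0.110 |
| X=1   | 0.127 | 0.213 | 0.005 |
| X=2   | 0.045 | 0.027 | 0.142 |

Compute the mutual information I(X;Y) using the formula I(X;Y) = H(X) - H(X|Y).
0.2808 bits

I(X;Y) = H(X) - H(X|Y)

Marginal of X (row sums):
  P(X=0) = 0.228 + 0.103 + 0.110 = 0.441
  P(X=1) = 0.127 + 0.213 + 0.005 = 0.345
  P(X=2) = 0.045 + 0.027 + 0.142 = 0.214
H(X) = -[0.441·log₂(0.441) + 0.345·log₂(0.345) + 0.214·log₂(0.214)]
  = 0.5209 + 0.5297 + 0.4760 = 1.5266 bits

Marginal of Y (column sums):
  P(Y=0) = 0.228 + 0.127 + 0.045 = 0.400
  P(Y=1) = 0.103 + 0.213 + 0.027 = 0.343
  P(Y=2) = 0.110 + 0.005 + 0.142 = 0.257
H(X|Y) = Σ_y P(y)·H(X|Y=y):
  Y=0: P(Y=0) = 0.400, P(X|Y=0) = (57/100, 127/400, 9/80) → H(X|Y=0) = 1.3424
  Y=1: P(Y=1) = 0.343, P(X|Y=1) = (103/343, 213/343, 27/343) → H(X|Y=1) = 1.2367
  Y=2: P(Y=2) = 0.257, P(X|Y=2) = (110/257, 5/257, 142/257) → H(X|Y=2) = 1.1075
H(X|Y) = 0.400·1.3424 + 0.343·1.2367 + 0.257·1.1075 = 1.2458 bits

I(X;Y) = H(X) - H(X|Y) = 1.5266 - 1.2458 = 0.2808 bits

Cross-check via I(X;Y) = H(X) + H(Y) - H(X,Y): computing H(Y) from the column sums and H(X,Y) from the 9 cells in the same way gives H(Y) = 1.5620 bits and H(X,Y) = 2.8078 bits, so
I(X;Y) = 1.5266 + 1.5620 - 2.8078 = 0.2808 bits ✓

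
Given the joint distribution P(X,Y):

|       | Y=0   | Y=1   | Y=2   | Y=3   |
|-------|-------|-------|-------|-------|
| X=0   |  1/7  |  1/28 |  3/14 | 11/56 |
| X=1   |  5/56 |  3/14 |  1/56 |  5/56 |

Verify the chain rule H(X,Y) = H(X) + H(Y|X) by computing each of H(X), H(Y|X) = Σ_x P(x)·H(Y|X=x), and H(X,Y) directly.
H(X) = 0.9769 bits, H(Y|X) = 1.7356 bits, H(X,Y) = 2.7125 bits

Marginal of X (row sums):
  P(X=0) = 1/7 + 1/28 + 3/14 + 11/56 = 33/56
  P(X=1) = 5/56 + 3/14 + 1/56 + 5/56 = 23/56
H(X) = -[(33/56)·log₂(33/56) + (23/56)·log₂(23/56)]
  = 0.4496 + 0.5273 = 0.9769 bits

H(Y|X) = Σ_x P(x)·H(Y|X=x):
  X=0: P(X=0) = 33/56, P(Y|X=0) = (8/33, 2/33, 4/11, 1/3) → H(Y|X=0) = 1.7997
  X=1: P(X=1) = 23/56, P(Y|X=1) = (5/23, 12/23, 1/23, 5/23) → H(Y|X=1) = 1.6436
H(Y|X) = (33/56)·1.7997 + (23/56)·1.6436 = 1.7356 bits

H(X,Y) = -Σ_{x,y} P(x,y) log₂ P(x,y). Per-cell terms -P(x,y)·log₂P(x,y):
  X=0: 0.4011, 0.1717, 0.4762, 0.4612
  X=1: 0.3112, 0.4762, 0.1037, 0.3112
Sum of the 8 terms: H(X,Y) = 2.7125 bits

Chain rule check:
  H(X) + H(Y|X) = 0.9769 + 1.7356 = 2.7125 bits
  H(X,Y) = 2.7125 bits
✓ Chain rule verified.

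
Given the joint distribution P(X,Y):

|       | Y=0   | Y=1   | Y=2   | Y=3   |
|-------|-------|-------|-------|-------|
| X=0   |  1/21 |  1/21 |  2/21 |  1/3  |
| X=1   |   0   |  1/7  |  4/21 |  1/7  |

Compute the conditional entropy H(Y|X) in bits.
1.5291 bits

H(Y|X) = H(X,Y) - H(X)

H(X,Y) = -Σ_{x,y} P(x,y) log₂ P(x,y). Per-cell terms -P(x,y)·log₂P(x,y):
  X=0: 0.20916, 0.20916, 0.32308, 0.52832
  X=1: 0.00000, 0.40105, 0.45568, 0.40105
  (cells with P = 0 contribute 0)
Sum of the 8 terms: H(X,Y) = 2.5275 bits

Marginal of X (row sums):
  P(X=0) = 1/21 + 1/21 + 2/21 + 1/3 = 11/21
  P(X=1) = 0 + 1/7 + 4/21 + 1/7 = 10/21
H(X) = -[(11/21)·log₂(11/21) + (10/21)·log₂(10/21)]
  = 0.48865 + 0.50971 = 0.9984 bits

H(Y|X) = H(X,Y) - H(X) = 2.5275 - 0.9984 = 1.5291 bits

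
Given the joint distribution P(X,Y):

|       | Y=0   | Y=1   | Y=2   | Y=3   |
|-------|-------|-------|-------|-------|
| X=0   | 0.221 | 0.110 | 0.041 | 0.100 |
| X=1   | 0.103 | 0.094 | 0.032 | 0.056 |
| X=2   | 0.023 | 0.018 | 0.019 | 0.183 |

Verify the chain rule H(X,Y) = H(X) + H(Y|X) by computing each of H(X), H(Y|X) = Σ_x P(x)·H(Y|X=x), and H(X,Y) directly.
H(X) = 1.5233 bits, H(Y|X) = 1.6661 bits, H(X,Y) = 3.1894 bits

Marginal of X (row sums):
  P(X=0) = 0.221 + 0.110 + 0.041 + 0.100 = 0.472
  P(X=1) = 0.103 + 0.094 + 0.032 + 0.056 = 0.285
  P(X=2) = 0.023 + 0.018 + 0.019 + 0.183 = 0.243
H(X) = -[0.472·log₂(0.472) + 0.285·log₂(0.285) + 0.243·log₂(0.243)]
  = 0.51124 + 0.51613 + 0.49596 = 1.5233 bits

H(Y|X) = Σ_x P(x)·H(Y|X=x):
  X=0: P(X=0) = 0.472, P(Y|X=0) = (221/472, 55/236, 41/472, 25/118) → H(Y|X=0) = 1.78281
  X=1: P(X=1) = 0.285, P(Y|X=1) = (103/285, 94/285, 32/285, 56/285) → H(Y|X=1) = 1.87393
  X=2: P(X=2) = 0.243, P(Y|X=2) = (23/243, 2/27, 19/243, 61/81) → H(Y|X=2) = 1.19566
H(Y|X) = 0.472·1.78281 + 0.285·1.87393 + 0.243·1.19566 = 1.6661 bits

H(X,Y) = -Σ_{x,y} P(x,y) log₂ P(x,y). Per-cell terms -P(x,y)·log₂P(x,y):
  X=0: 0.48131, 0.35029, 0.18894, 0.33219
  X=1: 0.33777, 0.32065, 0.15891, 0.23287
  X=2: 0.12517, 0.10433, 0.10864, 0.44837
Sum of the 12 terms: H(X,Y) = 3.1894 bits

Chain rule check:
  H(X) + H(Y|X) = 1.5233 + 1.6661 = 3.1894 bits
  H(X,Y) = 3.1894 bits
✓ Chain rule verified.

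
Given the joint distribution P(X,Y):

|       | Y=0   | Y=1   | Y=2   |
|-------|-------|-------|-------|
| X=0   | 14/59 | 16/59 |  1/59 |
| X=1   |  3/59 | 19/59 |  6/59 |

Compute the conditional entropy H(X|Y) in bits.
0.8540 bits

H(X|Y) = H(X,Y) - H(Y)

H(X,Y) = -Σ_{x,y} P(x,y) log₂ P(x,y). Per-cell terms -P(x,y)·log₂P(x,y):
  X=0: 0.49244, 0.51055, 0.09971
  X=1: 0.21853, 0.52643, 0.33536
Sum of the 6 terms: H(X,Y) = 2.1830 bits

Marginal of Y (column sums):
  P(Y=0) = 14/59 + 3/59 = 17/59
  P(Y=1) = 16/59 + 19/59 = 35/59
  P(Y=2) = 1/59 + 6/59 = 7/59
H(Y) = -[(17/59)·log₂(17/59) + (35/59)·log₂(35/59) + (7/59)·log₂(7/59)]
  = 0.51726 + 0.44691 + 0.36486 = 1.3290 bits

H(X|Y) = H(X,Y) - H(Y) = 2.1830 - 1.3290 = 0.8540 bits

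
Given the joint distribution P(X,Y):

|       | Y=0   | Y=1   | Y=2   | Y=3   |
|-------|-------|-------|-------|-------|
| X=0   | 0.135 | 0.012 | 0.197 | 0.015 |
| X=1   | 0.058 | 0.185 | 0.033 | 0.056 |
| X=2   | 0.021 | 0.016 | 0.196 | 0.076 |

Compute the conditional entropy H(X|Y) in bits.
1.1767 bits

H(X|Y) = H(X,Y) - H(Y)

H(X,Y) = -Σ_{x,y} P(x,y) log₂ P(x,y). Per-cell terms -P(x,y)·log₂P(x,y):
  X=0: 0.390011, 0.076570, 0.461715, 0.090883
  X=1: 0.238253, 0.450365, 0.162406, 0.232872
  X=2: 0.117043, 0.095453, 0.460811, 0.282557
Sum of the 12 terms: H(X,Y) = 3.05894 bits

Marginal of Y (column sums):
  P(Y=0) = 0.135 + 0.058 + 0.021 = 0.214
  P(Y=1) = 0.012 + 0.185 + 0.016 = 0.213
  P(Y=2) = 0.197 + 0.033 + 0.196 = 0.426
  P(Y=3) = 0.015 + 0.056 + 0.076 = 0.147
H(Y) = -[0.214·log₂(0.214) + 0.213·log₂(0.213) + 0.426·log₂(0.426) + 0.147·log₂(0.147)]
  = 0.476004 + 0.475219 + 0.524438 + 0.406618 = 1.88228 bits

H(X|Y) = H(X,Y) - H(Y) = 3.05894 - 1.88228 = 1.1767 bits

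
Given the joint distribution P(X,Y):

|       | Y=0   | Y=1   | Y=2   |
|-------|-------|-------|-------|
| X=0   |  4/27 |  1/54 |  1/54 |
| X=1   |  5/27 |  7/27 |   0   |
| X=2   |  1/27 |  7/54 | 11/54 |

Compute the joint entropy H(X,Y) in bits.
2.6025 bits

H(X,Y) = -Σ_{x,y} P(x,y) log₂ P(x,y). Per-cell terms -P(x,y)·log₂P(x,y):
  X=0: 0.4081, 0.1066, 0.1066
  X=1: 0.4505, 0.5049, 0.0000
  X=2: 0.1761, 0.3821, 0.4676
  (cells with P = 0 contribute 0)
Sum of the 9 terms: H(X,Y) = 2.6025 bits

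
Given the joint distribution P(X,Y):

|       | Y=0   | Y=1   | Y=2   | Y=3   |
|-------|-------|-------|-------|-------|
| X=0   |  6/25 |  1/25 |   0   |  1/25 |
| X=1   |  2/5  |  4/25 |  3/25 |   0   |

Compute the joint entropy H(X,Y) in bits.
2.1845 bits

H(X,Y) = -Σ_{x,y} P(x,y) log₂ P(x,y). Per-cell terms -P(x,y)·log₂P(x,y):
  X=0: 0.49413, 0.18575, 0.00000, 0.18575
  X=1: 0.52877, 0.42302, 0.36707, 0.00000
  (cells with P = 0 contribute 0)
Sum of the 8 terms: H(X,Y) = 2.1845 bits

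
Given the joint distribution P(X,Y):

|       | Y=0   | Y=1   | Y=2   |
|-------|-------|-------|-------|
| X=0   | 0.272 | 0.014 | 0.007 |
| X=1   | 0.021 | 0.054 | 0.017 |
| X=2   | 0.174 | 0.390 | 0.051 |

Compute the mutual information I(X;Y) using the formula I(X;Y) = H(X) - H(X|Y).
0.2968 bits

I(X;Y) = H(X) - H(X|Y)

Marginal of X (row sums):
  P(X=0) = 0.272 + 0.014 + 0.007 = 0.293
  P(X=1) = 0.021 + 0.054 + 0.017 = 0.092
  P(X=2) = 0.174 + 0.390 + 0.051 = 0.615
H(X) = -[0.293·log₂(0.293) + 0.092·log₂(0.092) + 0.615·log₂(0.615)]
  = 0.5189 + 0.3167 + 0.4313 = 1.2669 bits

Marginal of Y (column sums):
  P(Y=0) = 0.272 + 0.021 + 0.174 = 0.467
  P(Y=1) = 0.014 + 0.054 + 0.390 = 0.458
  P(Y=2) = 0.007 + 0.017 + 0.051 = 0.075
H(X|Y) = Σ_y P(y)·H(X|Y=y):
  Y=0: P(Y=0) = 0.467, P(X|Y=0) = (272/467, 21/467, 174/467) → H(X|Y=0) = 1.1861
  Y=1: P(Y=1) = 0.458, P(X|Y=1) = (7/229, 27/229, 195/229) → H(X|Y=1) = 0.7149
  Y=2: P(Y=2) = 0.075, P(X|Y=2) = (7/75, 17/75, 17/25) → H(X|Y=2) = 1.1831
H(X|Y) = 0.467·1.1861 + 0.458·0.7149 + 0.075·1.1831 = 0.9701 bits

I(X;Y) = H(X) - H(X|Y) = 1.2669 - 0.9701 = 0.2968 bits

Cross-check via I(X;Y) = H(X) + H(Y) - H(X,Y): computing H(Y) from the column sums and H(X,Y) from the 9 cells in the same way gives H(Y) = 1.3092 bits and H(X,Y) = 2.2793 bits, so
I(X;Y) = 1.2669 + 1.3092 - 2.2793 = 0.2968 bits ✓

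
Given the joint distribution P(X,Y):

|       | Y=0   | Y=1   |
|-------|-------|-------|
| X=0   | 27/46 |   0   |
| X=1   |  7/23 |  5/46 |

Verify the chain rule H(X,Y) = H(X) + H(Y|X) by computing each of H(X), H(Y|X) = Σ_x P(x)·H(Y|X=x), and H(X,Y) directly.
H(X) = 0.9781 bits, H(Y|X) = 0.3434 bits, H(X,Y) = 1.3215 bits

Marginal of X (row sums):
  P(X=0) = 27/46 + 0 = 27/46
  P(X=1) = 7/23 + 5/46 = 19/46
H(X) = -[(27/46)·log₂(27/46) + (19/46)·log₂(19/46)]
  = 0.4512 + 0.5269 = 0.9781 bits

H(Y|X) = Σ_x P(x)·H(Y|X=x):
  X=0: P(X=0) = 27/46, P(Y|X=0) = (1, 0) → H(Y|X=0) = 0.0000
  X=1: P(X=1) = 19/46, P(Y|X=1) = (14/19, 5/19) → H(Y|X=1) = 0.8315
H(Y|X) = (27/46)·0.0000 + (19/46)·0.8315 = 0.3434 bits

H(X,Y) = -Σ_{x,y} P(x,y) log₂ P(x,y). Per-cell terms -P(x,y)·log₂P(x,y):
  X=0: 0.4512, 0.0000
  X=1: 0.5223, 0.3480
  (cells with P = 0 contribute 0)
Sum of the 4 terms: H(X,Y) = 1.3215 bits

Chain rule check:
  H(X) + H(Y|X) = 0.9781 + 0.3434 = 1.3215 bits
  H(X,Y) = 1.3215 bits
✓ Chain rule verified.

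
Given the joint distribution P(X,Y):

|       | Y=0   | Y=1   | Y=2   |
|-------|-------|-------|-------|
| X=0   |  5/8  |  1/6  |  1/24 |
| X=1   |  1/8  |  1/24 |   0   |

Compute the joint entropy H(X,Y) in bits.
1.6117 bits

H(X,Y) = -Σ_{x,y} P(x,y) log₂ P(x,y). Per-cell terms -P(x,y)·log₂P(x,y):
  X=0: 0.42379, 0.43083, 0.19104
  X=1: 0.37500, 0.19104, 0.00000
  (cells with P = 0 contribute 0)
Sum of the 6 terms: H(X,Y) = 1.6117 bits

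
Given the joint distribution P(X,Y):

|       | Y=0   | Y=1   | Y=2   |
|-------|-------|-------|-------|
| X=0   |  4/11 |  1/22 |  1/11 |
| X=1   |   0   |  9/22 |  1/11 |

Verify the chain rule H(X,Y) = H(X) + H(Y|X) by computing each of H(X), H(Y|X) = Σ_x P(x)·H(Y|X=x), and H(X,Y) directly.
H(X) = 1.0000 bits, H(Y|X) = 0.8899 bits, H(X,Y) = 1.8899 bits

Marginal of X (row sums):
  P(X=0) = 4/11 + 1/22 + 1/11 = 1/2
  P(X=1) = 0 + 9/22 + 1/11 = 1/2
H(X) = -[(1/2)·log₂(1/2) + (1/2)·log₂(1/2)]
  = 0.5000 + 0.5000 = 1.0000 bits

H(Y|X) = Σ_x P(x)·H(Y|X=x):
  X=0: P(X=0) = 1/2, P(Y|X=0) = (8/11, 1/11, 2/11) → H(Y|X=0) = 1.0958
  X=1: P(X=1) = 1/2, P(Y|X=1) = (0, 9/11, 2/11) → H(Y|X=1) = 0.6840
H(Y|X) = (1/2)·1.0958 + (1/2)·0.6840 = 0.8899 bits

H(X,Y) = -Σ_{x,y} P(x,y) log₂ P(x,y). Per-cell terms -P(x,y)·log₂P(x,y):
  X=0: 0.5307, 0.2027, 0.3145
  X=1: 0.0000, 0.5275, 0.3145
  (cells with P = 0 contribute 0)
Sum of the 6 terms: H(X,Y) = 1.8899 bits

Chain rule check:
  H(X) + H(Y|X) = 1.0000 + 0.8899 = 1.8899 bits
  H(X,Y) = 1.8899 bits
✓ Chain rule verified.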